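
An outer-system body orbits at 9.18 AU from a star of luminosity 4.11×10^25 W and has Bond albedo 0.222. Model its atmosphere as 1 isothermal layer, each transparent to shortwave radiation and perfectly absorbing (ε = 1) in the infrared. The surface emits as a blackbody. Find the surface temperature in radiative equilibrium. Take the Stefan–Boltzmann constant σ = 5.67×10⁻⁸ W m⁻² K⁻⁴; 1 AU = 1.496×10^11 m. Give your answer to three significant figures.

58.7 K

d = 9.18 × 1.496×10^11 m = 1.373×10^12 m.
Flux at the orbit: S = L/(4πd²) = 4.11×10^25/(4π·(1.37×10^12)²) = 1.734 W m⁻².
Top-of-atmosphere balance: σT_e⁴ = S(1−α)/4 = 0.3373 W m⁻² → T_e = 49.39 K.
For an N-layer opaque stack, T_s⁴ = (N+1)T_e⁴, hence T_s = (2)^(1/4)×49.39 K = 58.73 K.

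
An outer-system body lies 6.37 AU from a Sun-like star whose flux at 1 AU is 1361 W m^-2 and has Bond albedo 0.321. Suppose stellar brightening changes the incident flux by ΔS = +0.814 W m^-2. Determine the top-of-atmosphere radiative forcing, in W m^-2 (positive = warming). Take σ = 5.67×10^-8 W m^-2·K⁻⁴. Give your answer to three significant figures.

0.138 W m^-2

By the inverse-square law, S = 1361/6.37² = 33.54 W m^-2.
TOA radiative forcing: ΔF = (1−α)ΔS/4 = 0.679·(+0.814)/4 = 0.1382 W m^-2.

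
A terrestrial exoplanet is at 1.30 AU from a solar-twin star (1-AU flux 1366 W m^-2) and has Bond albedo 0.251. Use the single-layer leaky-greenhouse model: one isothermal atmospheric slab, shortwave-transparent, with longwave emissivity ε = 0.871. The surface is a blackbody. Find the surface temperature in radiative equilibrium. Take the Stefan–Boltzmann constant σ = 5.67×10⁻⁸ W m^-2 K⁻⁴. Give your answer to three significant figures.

Irradiance scales as 1/d², so S = 1366 W m^-2 × (1/1.30)² = 808.3 W m^-2.
The planet radiates to space at T_e = [S(1−α)/(4σ)]^(1/4) = 227.3 K.
For a single slab of emissivity ε, T_s⁴ = 2T_e⁴/(2−ε); thus T_s = 227.3·(1.771)^(1/4) = 262.2 K.

262 kelvin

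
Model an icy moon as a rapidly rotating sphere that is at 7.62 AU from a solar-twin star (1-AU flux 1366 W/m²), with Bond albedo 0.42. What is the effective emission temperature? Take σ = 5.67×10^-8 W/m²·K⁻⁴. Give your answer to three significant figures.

88.1 kelvin

By the inverse-square law, S = 1366/7.62² = 23.53 W/m².
The planet absorbs (1−α)S over its disc πR² and re-emits over 4πR², so the mean absorbed flux is (1−0.42)·23.53/4 = 3.411 W/m².
In equilibrium σT⁴ equals this, so T = 88.07 K.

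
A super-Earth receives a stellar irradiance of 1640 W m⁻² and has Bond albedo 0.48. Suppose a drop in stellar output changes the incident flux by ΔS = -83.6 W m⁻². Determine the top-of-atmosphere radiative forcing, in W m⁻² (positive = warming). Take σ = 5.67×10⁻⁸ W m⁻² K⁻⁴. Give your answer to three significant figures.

TOA radiative forcing: ΔF = (1−α)ΔS/4 = 0.52·(-83.6)/4 = -10.87 W m⁻².

-10.9 W m⁻²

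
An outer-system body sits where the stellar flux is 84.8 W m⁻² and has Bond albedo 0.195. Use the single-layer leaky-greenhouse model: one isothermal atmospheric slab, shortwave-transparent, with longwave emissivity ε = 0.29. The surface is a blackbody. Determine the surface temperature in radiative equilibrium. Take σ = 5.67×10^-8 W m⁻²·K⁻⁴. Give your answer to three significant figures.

137 kelvin

Effective emission temperature (TOA balance): σT_e⁴ = S(1−α)/4 = 17.07 W m⁻² → T_e = 131.7 K.
The surface balance (absorbed SW + ε·downward IR = σT_s⁴) with T_a⁴ = T_s⁴/2 reduces to T_s = T_e·[2/(2−ε)]^¼ = 137.0 K.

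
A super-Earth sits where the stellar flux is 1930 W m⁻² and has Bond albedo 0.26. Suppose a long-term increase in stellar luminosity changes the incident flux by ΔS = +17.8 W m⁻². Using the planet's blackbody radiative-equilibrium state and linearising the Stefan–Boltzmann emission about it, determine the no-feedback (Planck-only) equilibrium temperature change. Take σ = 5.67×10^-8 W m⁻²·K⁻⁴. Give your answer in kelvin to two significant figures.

The baseline emission temperature is T_e = 281.7 K.
ΔF = Δ[S(1−α)]/4 = (1−0.26)·+17.8/4 = 3.293 W m⁻².
Planck response: λ_P = 4σT_e³ = 4·5.67×10⁻⁸·(281.7)³ = 5.070 W m⁻²/K.
So ΔT₀ = 3.293/5.070 = 0.650 K.

0.65 kelvin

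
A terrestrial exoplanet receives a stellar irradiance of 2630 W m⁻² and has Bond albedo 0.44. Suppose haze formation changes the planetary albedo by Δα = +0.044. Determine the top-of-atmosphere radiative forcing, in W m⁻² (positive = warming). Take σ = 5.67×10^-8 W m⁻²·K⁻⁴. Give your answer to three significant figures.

-28.9 W m⁻²

TOA radiative forcing: ΔF = −S·Δα/4 = −2630·(+0.044)/4 = -28.93 W m⁻².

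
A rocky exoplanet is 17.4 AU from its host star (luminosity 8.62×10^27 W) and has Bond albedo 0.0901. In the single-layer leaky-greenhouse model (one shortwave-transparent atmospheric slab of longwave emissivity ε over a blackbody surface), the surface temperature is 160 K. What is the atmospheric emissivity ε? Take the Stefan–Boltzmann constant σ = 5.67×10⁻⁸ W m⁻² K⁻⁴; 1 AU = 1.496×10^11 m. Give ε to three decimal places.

0.761

Orbital distance: d = 17.4 AU = 2.603×10^12 m.
Spreading L over a sphere of radius d: S = 8.62×10^27/(4π·2.60×10^12²) = 101.2 W m⁻².
TOA balance gives T_e = 142.0 K.
Since (2−ε)/2 = (T_e/T_s)⁴ = 0.6197, ε = 0.7605.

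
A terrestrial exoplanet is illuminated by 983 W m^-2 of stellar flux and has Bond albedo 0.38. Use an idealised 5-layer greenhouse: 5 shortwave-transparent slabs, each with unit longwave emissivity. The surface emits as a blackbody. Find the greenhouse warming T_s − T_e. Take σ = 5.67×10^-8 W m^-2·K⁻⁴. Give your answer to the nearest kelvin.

129 K

OLR = S(1−α)/4 = 152.4 W m^-2; the top layer radiates at T_e = 227.7 K.
Surface: T_s = (6)^¼·T_e = 356.3 K.
So the greenhouse effect raises the surface by 356.3 − 227.7 = 128.7 K.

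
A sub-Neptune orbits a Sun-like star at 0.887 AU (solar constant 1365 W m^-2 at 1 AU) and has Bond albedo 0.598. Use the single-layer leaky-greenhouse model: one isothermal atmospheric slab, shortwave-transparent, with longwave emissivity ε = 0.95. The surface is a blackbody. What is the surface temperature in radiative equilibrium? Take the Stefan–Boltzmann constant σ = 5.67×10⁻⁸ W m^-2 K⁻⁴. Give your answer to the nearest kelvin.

277 K

Irradiance scales as 1/d², so S = 1365 W m^-2 × (1/0.887)² = 1735 W m^-2.
The planet radiates to space at T_e = [S(1−α)/(4σ)]^(1/4) = 235.5 K.
The surface balance (absorbed SW + ε·downward IR = σT_s⁴) with T_a⁴ = T_s⁴/2 reduces to T_s = T_e·[2/(2−ε)]^¼ = 276.6 K.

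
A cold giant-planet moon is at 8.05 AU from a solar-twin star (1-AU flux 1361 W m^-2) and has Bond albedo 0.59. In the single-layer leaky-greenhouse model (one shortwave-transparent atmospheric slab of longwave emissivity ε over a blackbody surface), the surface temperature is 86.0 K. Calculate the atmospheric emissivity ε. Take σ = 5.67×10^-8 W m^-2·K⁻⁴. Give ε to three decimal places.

Irradiance scales as 1/d², so S = 1361 W m^-2 × (1/8.05)² = 21.00 W m^-2.
First, T_e = [21.00·(1−0.59)/(4σ)]^(1/4) = 78.50 K.
Since (2−ε)/2 = (T_e/T_s)⁴ = 0.6941, ε = 0.6118.

0.612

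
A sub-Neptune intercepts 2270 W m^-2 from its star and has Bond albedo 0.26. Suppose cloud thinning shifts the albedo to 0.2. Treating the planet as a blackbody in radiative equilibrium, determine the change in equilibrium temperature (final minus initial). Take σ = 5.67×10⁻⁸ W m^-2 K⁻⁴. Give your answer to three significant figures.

Initial: T₁ = [S(1−0.26)/(4σ)]^(1/4) = 293.4 K.
Final:   T₂ = [S(1−0.2)/(4σ)]^(1/4) = 299.1 K.
ΔT = T₂ − T₁ = 5.774 K.

5.77 kelvin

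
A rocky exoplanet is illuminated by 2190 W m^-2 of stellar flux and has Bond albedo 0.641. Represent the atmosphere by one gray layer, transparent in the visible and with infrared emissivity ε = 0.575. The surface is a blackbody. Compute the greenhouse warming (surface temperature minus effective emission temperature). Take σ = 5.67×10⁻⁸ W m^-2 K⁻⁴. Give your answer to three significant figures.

21.5 kelvin

At the top of the atmosphere, σT_e⁴ = S(1−α)/4 = 196.6 W m^-2, giving T_e = 242.6 K.
For a single slab of emissivity ε, T_s⁴ = 2T_e⁴/(2−ε); thus T_s = 242.6·(1.404)^(1/4) = 264.1 K.
Greenhouse warming: T_s − T_e = 21.46 K.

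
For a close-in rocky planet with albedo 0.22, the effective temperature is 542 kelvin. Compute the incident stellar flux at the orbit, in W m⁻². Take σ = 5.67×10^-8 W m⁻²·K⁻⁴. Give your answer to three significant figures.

From S(1−α)/4 = σT⁴: S = 4σT⁴/(1−α).
σT⁴ = 5.67×10⁻⁸·(542)⁴ = 4893 W m⁻².
So S = 4×4893/(1−0.22) = 25090 W m⁻².

25100 W m⁻²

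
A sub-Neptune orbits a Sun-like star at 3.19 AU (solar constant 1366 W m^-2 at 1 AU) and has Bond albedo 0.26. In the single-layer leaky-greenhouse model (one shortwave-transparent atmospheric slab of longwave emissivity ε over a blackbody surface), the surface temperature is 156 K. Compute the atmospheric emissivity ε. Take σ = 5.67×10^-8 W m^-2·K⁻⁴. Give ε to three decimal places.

0.521

Irradiance scales as 1/d², so S = 1366 W m^-2 × (1/3.19)² = 134.2 W m^-2.
Effective temperature: T_e = [S(1−α)/(4σ)]^(1/4) = 144.7 K.
T_s⁴ = T_e⁴·2/(2−ε) → ε = 2 − 2(T_e/T_s)⁴ = 2 − 2·(144.7/156)⁴ = 0.5209.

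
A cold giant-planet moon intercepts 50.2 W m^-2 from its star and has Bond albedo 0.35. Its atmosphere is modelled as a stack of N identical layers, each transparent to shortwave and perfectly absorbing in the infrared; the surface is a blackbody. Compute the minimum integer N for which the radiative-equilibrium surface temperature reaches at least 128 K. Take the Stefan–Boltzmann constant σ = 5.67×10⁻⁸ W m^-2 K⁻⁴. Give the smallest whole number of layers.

The effective emission temperature is T_e = [S(1−α)/(4σ)]^¼ = 109.5 K.
Need (N+1)T_e⁴ ≥ T_s⁴, i.e. N+1 ≥ (128/109.5)⁴ = 1.866.
So N ≥ 0.866; the smallest integer is N = 1.

1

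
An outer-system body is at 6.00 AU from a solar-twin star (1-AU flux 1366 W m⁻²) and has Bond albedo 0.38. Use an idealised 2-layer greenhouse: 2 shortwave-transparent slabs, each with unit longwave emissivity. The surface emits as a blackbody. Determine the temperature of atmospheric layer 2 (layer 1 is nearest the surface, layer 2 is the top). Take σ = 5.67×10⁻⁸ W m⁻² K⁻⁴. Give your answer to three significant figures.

101 K

Flux at the orbit: S = 1366/(6.00)² = 37.94 W m⁻².
OLR = S(1−α)/4 = 5.881 W m⁻²; the top layer radiates at T_e = 100.9 K.
The net upward flux σT_e⁴ is constant between every pair of levels, so T_k⁴ = (N+1−k)T_e⁴.
With k = 2: T_2 = (2+1−2)^¼·100.9 K = 100.9 K.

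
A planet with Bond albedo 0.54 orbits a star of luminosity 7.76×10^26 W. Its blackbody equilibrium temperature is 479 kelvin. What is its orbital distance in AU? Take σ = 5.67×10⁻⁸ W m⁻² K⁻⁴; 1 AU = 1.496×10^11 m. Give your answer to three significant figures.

0.326 AU

The flux needed for this T is 4σT⁴/(1−0.54) = 25960 W m⁻².
Then d = [L/(4πS)]^(1/2) = 4.878×10^10 m, i.e. 0.3260 AU.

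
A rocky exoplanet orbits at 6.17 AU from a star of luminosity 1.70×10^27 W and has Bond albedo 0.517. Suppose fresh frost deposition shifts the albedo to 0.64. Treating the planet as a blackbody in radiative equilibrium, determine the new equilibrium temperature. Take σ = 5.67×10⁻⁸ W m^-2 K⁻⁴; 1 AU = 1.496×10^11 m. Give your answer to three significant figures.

126 kelvin

d = 6.17 × 1.496×10^11 m = 9.230×10^11 m.
Spreading L over a sphere of radius d: S = 1.70×10^27/(4π·9.23×10^11²) = 158.8 W m^-2.
With the new albedo, S(1−α₂)/4 = 14.29 W m^-2, so T₂ = 126.0 K.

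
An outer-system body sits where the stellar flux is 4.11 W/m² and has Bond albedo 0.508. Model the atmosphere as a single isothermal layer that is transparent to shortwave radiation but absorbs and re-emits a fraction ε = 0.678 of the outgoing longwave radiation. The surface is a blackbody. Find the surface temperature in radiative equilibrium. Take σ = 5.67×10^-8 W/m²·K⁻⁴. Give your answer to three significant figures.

At the top of the atmosphere, σT_e⁴ = S(1−α)/4 = 0.5055 W/m², giving T_e = 54.64 K.
Surface balance with a leaky layer gives σT_s⁴ = σT_e⁴·2/(2−ε), so T_s = T_e·[2/(2−0.678)]^(1/4) = 60.60 K.

60.6 K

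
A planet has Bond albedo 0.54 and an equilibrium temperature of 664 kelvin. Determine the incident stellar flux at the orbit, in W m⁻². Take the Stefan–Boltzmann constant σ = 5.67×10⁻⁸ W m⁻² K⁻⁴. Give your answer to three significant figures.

95800 W m⁻²

Invert the energy balance for S: S = 4σT⁴/(1−α).
σT⁴ = 5.67×10⁻⁸·(664)⁴ = 11020 W m⁻².
So S = 4×11020/(1−0.54) = 95840 W m⁻².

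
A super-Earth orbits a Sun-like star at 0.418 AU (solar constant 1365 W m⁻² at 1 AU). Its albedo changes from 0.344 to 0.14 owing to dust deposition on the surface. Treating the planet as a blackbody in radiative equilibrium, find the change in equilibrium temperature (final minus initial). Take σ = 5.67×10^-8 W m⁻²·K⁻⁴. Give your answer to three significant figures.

By the inverse-square law, S = 1365/0.418² = 7812 W m⁻².
Before: T₁ = [7812·0.656/(4σ)]^(1/4) = 387.7 K.
Final:   T₂ = [S(1−0.14)/(4σ)]^(1/4) = 414.9 K.
ΔT = T₂ − T₁ = 27.15 K.

27.2 kelvin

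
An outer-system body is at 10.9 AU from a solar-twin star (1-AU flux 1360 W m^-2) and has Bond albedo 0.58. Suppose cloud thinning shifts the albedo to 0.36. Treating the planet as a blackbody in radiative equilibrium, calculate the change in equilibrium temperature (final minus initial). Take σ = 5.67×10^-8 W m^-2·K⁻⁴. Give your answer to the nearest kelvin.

8 K

Flux at the orbit: S = 1360/(10.9)² = 11.45 W m^-2.
Before: T₁ = [11.45·0.42/(4σ)]^(1/4) = 67.85 K.
Final:   T₂ = [S(1−0.36)/(4σ)]^(1/4) = 75.39 K.
ΔT = T₂ − T₁ = 7.535 K.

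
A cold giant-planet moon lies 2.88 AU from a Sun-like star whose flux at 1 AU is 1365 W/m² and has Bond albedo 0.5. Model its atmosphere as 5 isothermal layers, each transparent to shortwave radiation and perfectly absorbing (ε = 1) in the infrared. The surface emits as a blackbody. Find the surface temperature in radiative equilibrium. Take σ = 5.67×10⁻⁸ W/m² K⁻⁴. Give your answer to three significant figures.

Flux at the orbit: S = 1365/(2.88)² = 164.6 W/m².
The effective emission temperature is T_e = [S(1−α)/(4σ)]^¼ = 138.0 K.
With N = 5 opaque layers, T_s = (N+1)^(1/4)·T_e = 6^(1/4)·138.0 = 216.0 K.

216 K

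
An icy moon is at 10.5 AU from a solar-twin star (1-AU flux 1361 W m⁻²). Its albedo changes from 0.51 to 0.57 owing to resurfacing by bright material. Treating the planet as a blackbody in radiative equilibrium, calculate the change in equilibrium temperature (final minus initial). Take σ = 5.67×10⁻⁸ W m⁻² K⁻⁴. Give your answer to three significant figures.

-2.31 K

By the inverse-square law, S = 1361/10.5² = 12.34 W m⁻².
With α = 0.51, T₁ = 71.86 K.
With α = 0.57, T₂ = 69.55 K.
ΔT = T₂ − T₁ = -2.309 K.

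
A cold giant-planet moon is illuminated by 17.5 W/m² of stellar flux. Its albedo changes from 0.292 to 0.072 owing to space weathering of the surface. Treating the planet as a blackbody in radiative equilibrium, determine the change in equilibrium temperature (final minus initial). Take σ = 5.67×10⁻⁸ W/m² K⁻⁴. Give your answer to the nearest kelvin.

6 K

Initial: T₁ = [S(1−0.292)/(4σ)]^(1/4) = 85.97 K.
After:  T₂ = [17.50·0.928/(4σ)]^(1/4) = 91.99 K.
Change: 91.99 − 85.97 = 6.017 K.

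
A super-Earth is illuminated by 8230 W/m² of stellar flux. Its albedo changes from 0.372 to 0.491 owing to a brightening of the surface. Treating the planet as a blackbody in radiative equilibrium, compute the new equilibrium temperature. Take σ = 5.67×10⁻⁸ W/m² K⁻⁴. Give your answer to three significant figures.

New equilibrium: T₂ = [(1−0.491)·8230/(4σ)]^(1/4) = 368.7 K.

369 K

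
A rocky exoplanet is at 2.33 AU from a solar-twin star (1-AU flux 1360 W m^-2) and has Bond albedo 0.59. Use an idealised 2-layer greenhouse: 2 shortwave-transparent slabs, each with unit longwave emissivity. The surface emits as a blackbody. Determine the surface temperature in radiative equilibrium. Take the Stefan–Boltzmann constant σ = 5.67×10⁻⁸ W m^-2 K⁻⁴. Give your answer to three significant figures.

192 kelvin

By the inverse-square law, S = 1360/2.33² = 250.5 W m^-2.
Top-of-atmosphere balance: σT_e⁴ = S(1−α)/4 = 25.68 W m^-2 → T_e = 145.9 K.
With N = 2 opaque layers, T_s = (N+1)^(1/4)·T_e = 3^(1/4)·145.9 = 192.0 K.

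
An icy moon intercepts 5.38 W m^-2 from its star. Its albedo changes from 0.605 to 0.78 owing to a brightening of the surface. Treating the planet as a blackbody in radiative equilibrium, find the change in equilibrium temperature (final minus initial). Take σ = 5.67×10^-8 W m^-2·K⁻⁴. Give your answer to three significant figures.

With α = 0.605, T₁ = 55.33 K.
After:  T₂ = [5.380·0.22/(4σ)]^(1/4) = 47.80 K.
ΔT = T₂ − T₁ = -7.531 K.

-7.53 kelvin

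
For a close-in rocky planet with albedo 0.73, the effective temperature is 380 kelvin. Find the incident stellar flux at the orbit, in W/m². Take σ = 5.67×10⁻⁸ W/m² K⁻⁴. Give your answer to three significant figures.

17500 W/m²

From S(1−α)/4 = σT⁴: S = 4σT⁴/(1−α).
σT⁴ = 5.67×10⁻⁸·(380)⁴ = 1182 W/m².
S = 4·1182/0.27 = 17520 W/m².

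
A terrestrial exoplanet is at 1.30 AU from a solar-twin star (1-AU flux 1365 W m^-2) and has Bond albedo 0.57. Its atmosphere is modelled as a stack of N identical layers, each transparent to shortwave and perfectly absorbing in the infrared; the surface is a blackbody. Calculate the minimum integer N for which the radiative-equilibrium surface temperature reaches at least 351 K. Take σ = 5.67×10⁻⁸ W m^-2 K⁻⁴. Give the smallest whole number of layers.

9

Flux at the orbit: S = 1365/(1.30)² = 807.7 W m^-2.
Top-of-atmosphere balance: σT_e⁴ = S(1−α)/4 = 86.83 W m^-2 → T_e = 197.8 K.
Since T_s⁴ = (N+1)T_e⁴, we need N ≥ (T_s/T_e)⁴ − 1 = 8.912.
Rounding up, N = 9.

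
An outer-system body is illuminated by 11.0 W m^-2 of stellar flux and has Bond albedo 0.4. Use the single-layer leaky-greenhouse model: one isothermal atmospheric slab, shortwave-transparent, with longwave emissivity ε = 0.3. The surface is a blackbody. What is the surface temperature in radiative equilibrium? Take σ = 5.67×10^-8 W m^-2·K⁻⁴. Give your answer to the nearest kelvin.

76 kelvin

The planet radiates to space at T_e = [S(1−α)/(4σ)]^(1/4) = 73.45 K.
The surface balance (absorbed SW + ε·downward IR = σT_s⁴) with T_a⁴ = T_s⁴/2 reduces to T_s = T_e·[2/(2−ε)]^¼ = 76.49 K.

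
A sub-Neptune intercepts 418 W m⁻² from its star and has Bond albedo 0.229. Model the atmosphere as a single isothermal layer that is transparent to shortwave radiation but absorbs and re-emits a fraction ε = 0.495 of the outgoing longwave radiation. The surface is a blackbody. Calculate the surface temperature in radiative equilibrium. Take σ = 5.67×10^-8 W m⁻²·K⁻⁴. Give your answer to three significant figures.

Effective emission temperature (TOA balance): σT_e⁴ = S(1−α)/4 = 80.57 W m⁻² → T_e = 194.2 K.
For a single slab of emissivity ε, T_s⁴ = 2T_e⁴/(2−ε); thus T_s = 194.2·(1.329)^(1/4) = 208.5 K.

208 kelvin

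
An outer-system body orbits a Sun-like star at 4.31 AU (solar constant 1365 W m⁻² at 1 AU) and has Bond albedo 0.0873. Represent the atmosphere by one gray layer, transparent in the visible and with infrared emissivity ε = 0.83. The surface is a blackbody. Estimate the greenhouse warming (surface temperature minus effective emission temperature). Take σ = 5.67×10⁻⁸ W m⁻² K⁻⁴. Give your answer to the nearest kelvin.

19 kelvin

Flux at the orbit: S = 1365/(4.31)² = 73.48 W m⁻².
The planet radiates to space at T_e = [S(1−α)/(4σ)]^(1/4) = 131.1 K.
The surface balance (absorbed SW + ε·downward IR = σT_s⁴) with T_a⁴ = T_s⁴/2 reduces to T_s = T_e·[2/(2−ε)]^¼ = 149.9 K.
Greenhouse warming: T_s − T_e = 18.81 K.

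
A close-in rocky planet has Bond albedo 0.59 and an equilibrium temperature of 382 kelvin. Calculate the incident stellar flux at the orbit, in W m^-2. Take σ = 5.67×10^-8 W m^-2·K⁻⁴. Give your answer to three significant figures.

Invert the energy balance for S: S = 4σT⁴/(1−α).
σT⁴ = 5.67×10⁻⁸·(382)⁴ = 1207 W m^-2.
So S = 4×1207/(1−0.59) = 11780 W m^-2.

11800 W m^-2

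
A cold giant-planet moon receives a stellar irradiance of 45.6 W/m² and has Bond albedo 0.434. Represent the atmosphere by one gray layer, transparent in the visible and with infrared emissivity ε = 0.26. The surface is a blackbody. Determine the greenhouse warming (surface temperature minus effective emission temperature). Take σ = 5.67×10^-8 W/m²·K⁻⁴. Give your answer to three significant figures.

At the top of the atmosphere, σT_e⁴ = S(1−α)/4 = 6.452 W/m², giving T_e = 103.3 K.
For a single slab of emissivity ε, T_s⁴ = 2T_e⁴/(2−ε); thus T_s = 103.3·(1.149)^(1/4) = 106.9 K.
Greenhouse warming: T_s − T_e = 3.659 K.

3.66 kelvin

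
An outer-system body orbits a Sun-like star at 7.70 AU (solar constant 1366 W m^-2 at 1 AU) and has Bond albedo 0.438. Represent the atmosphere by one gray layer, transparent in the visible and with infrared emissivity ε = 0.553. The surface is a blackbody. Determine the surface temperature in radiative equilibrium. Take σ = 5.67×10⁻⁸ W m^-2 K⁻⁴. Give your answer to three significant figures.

94.2 K

Irradiance scales as 1/d², so S = 1366 W m^-2 × (1/7.70)² = 23.04 W m^-2.
Effective emission temperature (TOA balance): σT_e⁴ = S(1−α)/4 = 3.237 W m^-2 → T_e = 86.92 K.
The surface balance (absorbed SW + ε·downward IR = σT_s⁴) with T_a⁴ = T_s⁴/2 reduces to T_s = T_e·[2/(2−ε)]^¼ = 94.25 K.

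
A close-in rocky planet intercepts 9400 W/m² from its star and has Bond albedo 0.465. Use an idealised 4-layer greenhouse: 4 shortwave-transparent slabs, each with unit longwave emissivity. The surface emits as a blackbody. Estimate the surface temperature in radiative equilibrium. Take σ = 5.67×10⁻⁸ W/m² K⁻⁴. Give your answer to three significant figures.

The effective emission temperature is T_e = [S(1−α)/(4σ)]^¼ = 385.9 K.
For an N-layer opaque stack, T_s⁴ = (N+1)T_e⁴, hence T_s = (5)^(1/4)×385.9 K = 577.0 K.

577 K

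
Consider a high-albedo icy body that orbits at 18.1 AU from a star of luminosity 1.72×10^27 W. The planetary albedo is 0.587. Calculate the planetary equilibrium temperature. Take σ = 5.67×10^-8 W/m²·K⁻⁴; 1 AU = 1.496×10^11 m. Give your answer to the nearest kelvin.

76 kelvin

d = 18.1 × 1.496×10^11 m = 2.708×10^12 m.
S = L/(4πd²) = 18.67 W/m².
The planet absorbs (1−α)S over its disc πR² and re-emits over 4πR², so the mean absorbed flux is (1−0.587)·18.67/4 = 1.927 W/m².
Set σT⁴ = 1.927 → T = (1.927/σ)^(1/4) = 76.36 K.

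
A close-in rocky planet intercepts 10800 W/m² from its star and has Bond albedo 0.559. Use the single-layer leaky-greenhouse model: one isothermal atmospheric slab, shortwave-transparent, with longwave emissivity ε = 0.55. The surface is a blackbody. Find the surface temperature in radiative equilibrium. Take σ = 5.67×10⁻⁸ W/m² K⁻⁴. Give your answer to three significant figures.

413 K

The planet radiates to space at T_e = [S(1−α)/(4σ)]^(1/4) = 380.7 K.
Surface balance with a leaky layer gives σT_s⁴ = σT_e⁴·2/(2−ε), so T_s = T_e·[2/(2−0.55)]^(1/4) = 412.5 K.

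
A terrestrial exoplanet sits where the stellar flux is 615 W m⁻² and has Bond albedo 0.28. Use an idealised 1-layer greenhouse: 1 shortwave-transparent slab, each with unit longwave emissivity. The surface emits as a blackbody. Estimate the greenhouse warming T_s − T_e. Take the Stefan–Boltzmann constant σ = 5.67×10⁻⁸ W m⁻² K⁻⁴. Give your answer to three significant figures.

39.8 K

Top-of-atmosphere balance: σT_e⁴ = S(1−α)/4 = 110.7 W m⁻² → T_e = 210.2 K.
T_s = (N+1)^(1/4)·T_e = 250.0 K.
Warming: T_s − T_e = 39.77 K.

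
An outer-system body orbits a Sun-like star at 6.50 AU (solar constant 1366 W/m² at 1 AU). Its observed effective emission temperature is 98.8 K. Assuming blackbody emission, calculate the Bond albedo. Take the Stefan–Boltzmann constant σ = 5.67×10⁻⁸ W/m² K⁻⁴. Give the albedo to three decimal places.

Irradiance scales as 1/d², so S = 1366 W/m² × (1/6.50)² = 32.33 W/m².
From σT⁴ = S(1−α)/4 we invert for α: 1−α = 4σT⁴/S.
σT⁴ = 5.403 W/m², so 4σT⁴ = 21.61 W/m².
Hence α = 1 − 21.61/32.33 = 0.3316.

0.332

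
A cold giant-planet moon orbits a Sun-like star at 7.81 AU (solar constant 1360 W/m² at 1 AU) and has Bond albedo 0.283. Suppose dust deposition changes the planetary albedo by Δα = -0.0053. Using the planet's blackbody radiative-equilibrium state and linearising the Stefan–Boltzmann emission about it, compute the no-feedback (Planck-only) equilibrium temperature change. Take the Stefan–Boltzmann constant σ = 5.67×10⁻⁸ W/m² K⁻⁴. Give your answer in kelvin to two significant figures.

Irradiance scales as 1/d², so S = 1360 W/m² × (1/7.81)² = 22.30 W/m².
The baseline emission temperature is T_e = 91.63 K.
ΔF = −(S/4)Δα = −(22.30/4)×(-0.0053) = 0.02954 W/m².
The Planck feedback parameter is 4σT_e³ = 0.1745 W/m²/K.
So ΔT₀ = 0.02954/0.1745 = 0.169 K.

0.17 kelvin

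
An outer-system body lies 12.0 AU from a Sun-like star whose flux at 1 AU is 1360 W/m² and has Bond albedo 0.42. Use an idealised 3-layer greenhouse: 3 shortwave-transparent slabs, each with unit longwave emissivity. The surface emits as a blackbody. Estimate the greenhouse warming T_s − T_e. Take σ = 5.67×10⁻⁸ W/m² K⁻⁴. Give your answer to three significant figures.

Flux at the orbit: S = 1360/(12.0)² = 9.444 W/m².
Top-of-atmosphere balance: σT_e⁴ = S(1−α)/4 = 1.369 W/m² → T_e = 70.10 K.
Surface: T_s = (4)^¼·T_e = 99.14 K.
So the greenhouse effect raises the surface by 99.14 − 70.10 = 29.04 K.

29.0 K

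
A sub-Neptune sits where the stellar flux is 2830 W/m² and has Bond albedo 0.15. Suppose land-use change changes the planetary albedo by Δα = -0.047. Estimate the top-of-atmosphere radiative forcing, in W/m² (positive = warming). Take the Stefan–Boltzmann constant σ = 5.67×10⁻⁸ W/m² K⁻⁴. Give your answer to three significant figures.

TOA radiative forcing: ΔF = −S·Δα/4 = −2830·(-0.047)/4 = 33.25 W/m².

33.3 W/m²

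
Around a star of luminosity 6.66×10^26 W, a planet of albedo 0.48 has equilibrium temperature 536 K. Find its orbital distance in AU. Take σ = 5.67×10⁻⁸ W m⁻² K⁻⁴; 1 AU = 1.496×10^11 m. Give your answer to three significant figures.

The flux needed for this T is 4σT⁴/(1−0.48) = 36000 W m⁻².
S = L/(4πd²) → d = √(L/4πS) = √(6.66×10^26/(4π·36000)) = 3.837×10^10 m = 0.2565 AU.

0.256 AU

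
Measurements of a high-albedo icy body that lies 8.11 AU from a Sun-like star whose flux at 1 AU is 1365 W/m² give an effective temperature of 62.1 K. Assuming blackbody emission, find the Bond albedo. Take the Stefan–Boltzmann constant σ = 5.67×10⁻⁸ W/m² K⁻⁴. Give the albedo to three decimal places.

By the inverse-square law, S = 1365/8.11² = 20.75 W/m².
From σT⁴ = S(1−α)/4 we invert for α: 1−α = 4σT⁴/S.
σT⁴ = 0.8432 W/m², so 4σT⁴ = 3.373 W/m².
Hence α = 1 − 3.373/20.75 = 0.8375.

0.837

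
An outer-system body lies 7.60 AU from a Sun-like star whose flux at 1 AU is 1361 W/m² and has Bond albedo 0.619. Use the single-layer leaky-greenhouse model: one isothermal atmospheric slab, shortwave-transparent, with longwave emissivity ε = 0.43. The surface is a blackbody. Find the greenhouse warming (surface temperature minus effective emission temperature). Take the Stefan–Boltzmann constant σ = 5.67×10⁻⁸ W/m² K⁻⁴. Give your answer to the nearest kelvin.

By the inverse-square law, S = 1361/7.60² = 23.56 W/m².
At the top of the atmosphere, σT_e⁴ = S(1−α)/4 = 2.244 W/m², giving T_e = 79.32 K.
The surface balance (absorbed SW + ε·downward IR = σT_s⁴) with T_a⁴ = T_s⁴/2 reduces to T_s = T_e·[2/(2−ε)]^¼ = 84.27 K.
T_s − T_e = 84.27 − 79.32 = 4.948 K.

5 K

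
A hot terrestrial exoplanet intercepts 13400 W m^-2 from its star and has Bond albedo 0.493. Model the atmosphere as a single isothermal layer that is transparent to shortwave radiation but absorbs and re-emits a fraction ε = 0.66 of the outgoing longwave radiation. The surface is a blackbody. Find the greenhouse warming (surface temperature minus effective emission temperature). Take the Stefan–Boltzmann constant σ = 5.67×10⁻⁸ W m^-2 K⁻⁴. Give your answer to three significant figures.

Effective emission temperature (TOA balance): σT_e⁴ = S(1−α)/4 = 1698 W m^-2 → T_e = 416.0 K.
For a single slab of emissivity ε, T_s⁴ = 2T_e⁴/(2−ε); thus T_s = 416.0·(1.493)^(1/4) = 459.8 K.
Greenhouse warming: T_s − T_e = 43.81 K.

43.8 K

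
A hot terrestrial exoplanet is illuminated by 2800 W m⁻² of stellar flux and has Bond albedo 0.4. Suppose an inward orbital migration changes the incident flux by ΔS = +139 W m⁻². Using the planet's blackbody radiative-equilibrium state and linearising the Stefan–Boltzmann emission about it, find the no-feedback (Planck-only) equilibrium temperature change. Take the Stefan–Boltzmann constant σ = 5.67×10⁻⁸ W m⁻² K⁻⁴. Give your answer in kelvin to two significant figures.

Reference equilibrium: T_e = [S(1−α)/(4σ)]^(1/4) = 293.4 K.
Only a fraction (1−α) is absorbed and it's spread over 4πR², so ΔF = (1−α)ΔS/4 = 20.85 W m⁻².
Planck response: λ_P = 4σT_e³ = 4·5.67×10⁻⁸·(293.4)³ = 5.727 W m⁻²/K.
So ΔT₀ = 20.85/5.727 = 3.64 K.

3.6 K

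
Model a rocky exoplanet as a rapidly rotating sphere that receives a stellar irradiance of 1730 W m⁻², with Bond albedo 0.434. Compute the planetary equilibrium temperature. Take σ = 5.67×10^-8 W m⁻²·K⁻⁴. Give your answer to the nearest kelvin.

256 K

Averaging over the sphere, the absorbed flux is S(1−α)/4 = 244.8 W m⁻².
Balancing against σT⁴: T = (244.8/5.67×10⁻⁸)^(1/4) = 256.3 K.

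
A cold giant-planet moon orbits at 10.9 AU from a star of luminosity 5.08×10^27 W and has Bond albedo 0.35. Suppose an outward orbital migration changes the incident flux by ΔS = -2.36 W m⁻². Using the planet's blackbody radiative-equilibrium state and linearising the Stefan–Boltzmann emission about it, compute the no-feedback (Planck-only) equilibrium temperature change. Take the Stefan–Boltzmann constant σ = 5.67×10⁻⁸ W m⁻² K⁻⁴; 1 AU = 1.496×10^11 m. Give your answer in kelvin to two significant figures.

-0.56 kelvin

Orbital distance: d = 10.9 AU = 1.631×10^12 m.
S = L/(4πd²) = 152.0 W m⁻².
The baseline emission temperature is T_e = 144.5 K.
ΔF = Δ[S(1−α)]/4 = (1−0.35)·-2.36/4 = -0.3835 W m⁻².
The Planck feedback parameter is 4σT_e³ = 0.6840 W m⁻²/K.
ΔT₀ = ΔF/λ_P = -0.3835/0.6840 = -0.561 K.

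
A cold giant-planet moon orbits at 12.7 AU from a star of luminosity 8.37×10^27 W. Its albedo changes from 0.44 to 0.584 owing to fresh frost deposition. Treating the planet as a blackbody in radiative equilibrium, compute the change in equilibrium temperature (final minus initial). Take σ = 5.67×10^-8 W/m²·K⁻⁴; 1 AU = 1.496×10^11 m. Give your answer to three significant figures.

d = 12.7 × 1.496×10^11 m = 1.900×10^12 m.
Spreading L over a sphere of radius d: S = 8.37×10^27/(4π·1.90×10^12²) = 184.5 W/m².
Initial: T₁ = [S(1−0.44)/(4σ)]^(1/4) = 146.1 K.
After:  T₂ = [184.5·0.416/(4σ)]^(1/4) = 135.6 K.
Change: 135.6 − 146.1 = -10.46 K.

-10.5 K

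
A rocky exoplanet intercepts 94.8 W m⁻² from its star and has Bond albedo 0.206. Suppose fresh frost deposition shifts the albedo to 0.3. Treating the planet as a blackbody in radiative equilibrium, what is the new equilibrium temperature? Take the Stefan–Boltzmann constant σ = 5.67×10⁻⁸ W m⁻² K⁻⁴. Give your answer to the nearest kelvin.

With the new albedo, S(1−α₂)/4 = 16.59 W m⁻², so T₂ = 130.8 K.

131 kelvin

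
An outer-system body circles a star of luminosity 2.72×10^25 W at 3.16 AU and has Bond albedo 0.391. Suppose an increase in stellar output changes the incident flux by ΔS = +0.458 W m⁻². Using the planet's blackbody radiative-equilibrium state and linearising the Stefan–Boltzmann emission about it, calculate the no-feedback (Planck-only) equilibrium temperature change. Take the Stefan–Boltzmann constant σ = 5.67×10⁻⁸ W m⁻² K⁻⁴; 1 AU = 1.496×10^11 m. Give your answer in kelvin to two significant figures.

0.84 kelvin

Orbital distance: d = 3.16 AU = 4.727×10^11 m.
S = L/(4πd²) = 9.685 W m⁻².
The baseline emission temperature is T_e = 71.41 K.
ΔF = Δ[S(1−α)]/4 = (1−0.391)·+0.458/4 = 0.06973 W m⁻².
The Planck feedback parameter is 4σT_e³ = 0.08260 W m⁻²/K.
So ΔT₀ = 0.06973/0.08260 = 0.844 K.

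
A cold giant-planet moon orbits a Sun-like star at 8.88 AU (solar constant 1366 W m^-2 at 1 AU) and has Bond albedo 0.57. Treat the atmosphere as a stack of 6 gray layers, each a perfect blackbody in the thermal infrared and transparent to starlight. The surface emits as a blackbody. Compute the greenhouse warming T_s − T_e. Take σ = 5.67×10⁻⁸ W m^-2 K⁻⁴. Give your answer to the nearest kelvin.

Flux at the orbit: S = 1366/(8.88)² = 17.32 W m^-2.
Top-of-atmosphere balance: σT_e⁴ = S(1−α)/4 = 1.862 W m^-2 → T_e = 75.70 K.
T_s = (N+1)^(1/4)·T_e = 123.1 K.
So the greenhouse effect raises the surface by 123.1 − 75.70 = 47.43 K.

47 kelvin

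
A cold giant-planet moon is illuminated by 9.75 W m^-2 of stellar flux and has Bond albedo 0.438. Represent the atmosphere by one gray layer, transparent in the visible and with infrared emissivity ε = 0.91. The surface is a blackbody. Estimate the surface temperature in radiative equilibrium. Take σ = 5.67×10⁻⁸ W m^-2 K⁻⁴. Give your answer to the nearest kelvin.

82 kelvin

Effective emission temperature (TOA balance): σT_e⁴ = S(1−α)/4 = 1.370 W m^-2 → T_e = 70.11 K.
The surface balance (absorbed SW + ε·downward IR = σT_s⁴) with T_a⁴ = T_s⁴/2 reduces to T_s = T_e·[2/(2−ε)]^¼ = 81.60 K.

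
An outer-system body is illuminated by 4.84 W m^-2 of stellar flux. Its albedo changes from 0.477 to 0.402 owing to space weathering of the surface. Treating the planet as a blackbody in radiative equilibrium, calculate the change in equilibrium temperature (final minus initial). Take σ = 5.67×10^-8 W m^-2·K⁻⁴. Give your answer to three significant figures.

With α = 0.477, T₁ = 57.80 K.
Final:   T₂ = [S(1−0.402)/(4σ)]^(1/4) = 59.77 K.
ΔT = T₂ − T₁ = 1.969 K.

1.97 kelvin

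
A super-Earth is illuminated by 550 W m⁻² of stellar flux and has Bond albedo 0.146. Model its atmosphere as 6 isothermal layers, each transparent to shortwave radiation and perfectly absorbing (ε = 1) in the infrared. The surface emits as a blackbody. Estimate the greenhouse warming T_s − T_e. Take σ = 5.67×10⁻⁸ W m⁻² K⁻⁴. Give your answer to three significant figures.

Top-of-atmosphere balance: σT_e⁴ = S(1−α)/4 = 117.4 W m⁻² → T_e = 213.3 K.
Surface: T_s = (7)^¼·T_e = 347.0 K.
So the greenhouse effect raises the surface by 347.0 − 213.3 = 133.7 K.

134 K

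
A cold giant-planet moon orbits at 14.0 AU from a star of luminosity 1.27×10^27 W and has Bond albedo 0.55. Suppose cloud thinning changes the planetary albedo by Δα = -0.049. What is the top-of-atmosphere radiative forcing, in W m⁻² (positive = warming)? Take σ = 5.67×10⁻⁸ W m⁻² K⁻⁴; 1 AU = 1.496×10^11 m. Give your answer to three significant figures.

Orbital distance: d = 14.0 AU = 2.094×10^12 m.
S = L/(4πd²) = 23.04 W m⁻².
TOA radiative forcing: ΔF = −S·Δα/4 = −23.04·(-0.049)/4 = 0.2822 W m⁻².

0.282 W m⁻²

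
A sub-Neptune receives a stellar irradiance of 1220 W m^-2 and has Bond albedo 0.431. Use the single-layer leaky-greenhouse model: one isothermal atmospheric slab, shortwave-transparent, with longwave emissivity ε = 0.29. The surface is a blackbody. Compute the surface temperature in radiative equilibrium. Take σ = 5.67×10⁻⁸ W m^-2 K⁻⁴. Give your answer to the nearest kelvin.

The planet radiates to space at T_e = [S(1−α)/(4σ)]^(1/4) = 235.2 K.
The surface balance (absorbed SW + ε·downward IR = σT_s⁴) with T_a⁴ = T_s⁴/2 reduces to T_s = T_e·[2/(2−ε)]^¼ = 244.6 K.

245 kelvin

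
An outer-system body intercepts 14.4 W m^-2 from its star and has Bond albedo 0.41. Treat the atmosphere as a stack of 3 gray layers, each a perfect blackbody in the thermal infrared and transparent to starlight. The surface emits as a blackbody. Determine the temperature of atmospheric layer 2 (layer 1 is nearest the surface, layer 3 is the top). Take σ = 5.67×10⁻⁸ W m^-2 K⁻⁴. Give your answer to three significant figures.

The effective emission temperature is T_e = [S(1−α)/(4σ)]^¼ = 78.23 K.
Each opaque layer satisfies 2T_j⁴ = T_{j−1}⁴ + T_{j+1}⁴, giving T_k⁴ = (N+1−k)T_e⁴.
With k = 2: T_2 = (3+1−2)^¼·78.23 K = 93.04 K.

93.0 kelvin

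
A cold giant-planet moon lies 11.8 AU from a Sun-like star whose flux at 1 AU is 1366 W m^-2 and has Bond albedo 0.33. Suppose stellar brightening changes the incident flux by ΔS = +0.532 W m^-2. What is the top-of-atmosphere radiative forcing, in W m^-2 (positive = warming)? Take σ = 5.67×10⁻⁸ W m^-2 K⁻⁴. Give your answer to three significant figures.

0.0891 W m^-2

Flux at the orbit: S = 1366/(11.8)² = 9.810 W m^-2.
TOA radiative forcing: ΔF = (1−α)ΔS/4 = 0.67·(+0.532)/4 = 0.08911 W m^-2.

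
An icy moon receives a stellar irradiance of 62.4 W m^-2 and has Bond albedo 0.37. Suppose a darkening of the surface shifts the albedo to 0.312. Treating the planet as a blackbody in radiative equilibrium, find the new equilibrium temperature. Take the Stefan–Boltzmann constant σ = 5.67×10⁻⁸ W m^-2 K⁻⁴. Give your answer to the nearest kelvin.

With the new albedo, S(1−α₂)/4 = 10.73 W m^-2, so T₂ = 117.3 K.

117 K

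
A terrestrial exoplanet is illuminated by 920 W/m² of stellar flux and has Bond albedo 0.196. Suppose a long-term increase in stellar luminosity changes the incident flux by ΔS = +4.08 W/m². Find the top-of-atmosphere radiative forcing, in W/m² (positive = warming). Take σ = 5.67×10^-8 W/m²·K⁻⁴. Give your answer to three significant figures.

Only a fraction (1−α) is absorbed and it's spread over 4πR², so ΔF = (1−α)ΔS/4 = 0.8201 W/m².

0.820 W/m²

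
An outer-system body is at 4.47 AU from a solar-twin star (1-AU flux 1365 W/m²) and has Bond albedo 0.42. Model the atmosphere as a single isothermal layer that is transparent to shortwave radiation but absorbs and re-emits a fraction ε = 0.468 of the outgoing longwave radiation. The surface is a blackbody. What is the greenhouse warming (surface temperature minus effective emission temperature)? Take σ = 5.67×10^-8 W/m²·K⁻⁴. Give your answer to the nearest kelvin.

Irradiance scales as 1/d², so S = 1365 W/m² × (1/4.47)² = 68.32 W/m².
The planet radiates to space at T_e = [S(1−α)/(4σ)]^(1/4) = 115.0 K.
For a single slab of emissivity ε, T_s⁴ = 2T_e⁴/(2−ε); thus T_s = 115.0·(1.305)^(1/4) = 122.9 K.
Greenhouse warming: T_s − T_e = 7.923 K.

8 K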